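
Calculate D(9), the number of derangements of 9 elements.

Use the recurrence D(n) = (n-1)(D(n-1) + D(n-2)) with D(0)=1, D(1)=0.
D(2) = 1 x (0 + 1) = 1
D(3) = 2 x (1 + 0) = 2
D(4) = 3 x (2 + 1) = 9
D(5) = 4 x (9 + 2) = 44
D(6) = 5 x (44 + 9) = 265
D(7) = 6 x (265 + 44) = 1854
D(8) = 7 x (1854 + 265) = 14833
D(9) = 8 x (D(8) + D(7)) = 8 x (14833 + 1854)

Final answer: D(9) = 133496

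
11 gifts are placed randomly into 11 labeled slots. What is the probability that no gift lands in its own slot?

Derangements satisfy D(n) = (n-1)(D(n-1) + D(n-2)), starting from D(0)=1, D(1)=0.
Building up: D(2)=1, D(3)=2, D(4)=9, D(5)=44, D(6)=265, D(7)=1854, D(8)=14833, D(9)=133496, D(10)=1334961, D(11)=14684570.
Total arrangements: 11! = 39916800.
Probability = D(11)/11! = 1468457/3991680.

Final answer: D(11)/11! = 14684570/39916800 = 0.367879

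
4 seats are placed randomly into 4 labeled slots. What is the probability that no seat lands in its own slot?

Derangements satisfy D(n) = (n-1)(D(n-1) + D(n-2)), starting from D(0)=1, D(1)=0.
Building up: D(2)=1, D(3)=2, D(4)=9.
Total arrangements: 4! = 24.
Probability = D(4)/4! = 3/8.

Final answer: D(4)/4! = 9/24 = 0.375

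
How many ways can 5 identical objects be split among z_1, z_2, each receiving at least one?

Substitute z'_i = z_i - 1 (so z'_i >= 0). Then sum z'_i = 5 - 2 = 3.
Stars and bars: C(3+2-1, 2-1) = C(4,1).

Final answer: C(4,1) = 4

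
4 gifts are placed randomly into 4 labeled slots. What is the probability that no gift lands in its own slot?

Derangements satisfy D(n) = (n-1)(D(n-1) + D(n-2)), starting from D(0)=1, D(1)=0.
Building up: D(2)=1, D(3)=2, D(4)=9.
Total arrangements: 4! = 24.
Probability = D(4)/4! = 3/8.

Final answer: D(4)/4! = 9/24 = 0.375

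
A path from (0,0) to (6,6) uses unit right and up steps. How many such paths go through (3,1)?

Paths (0,0)->(3,1): C(4,1) = 4.
Paths (3,1)->(6,6): C(8,5) = 56.
By multiplication principle: 4 x 56.

Final answer: 224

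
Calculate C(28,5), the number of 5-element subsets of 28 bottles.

C(28,5) = 28!/(5! x 23!).

Final answer: \binom{28}{5} = 98280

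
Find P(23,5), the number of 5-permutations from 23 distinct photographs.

P(23,5) = 23!/(23-5)! = 23!/18!.

Final answer: P(23,5) = 4037880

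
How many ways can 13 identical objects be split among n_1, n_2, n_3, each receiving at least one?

Substitute n'_i = n_i - 1 (so n'_i >= 0). Then sum n'_i = 13 - 3 = 10.
Stars and bars: C(10+3-1, 3-1) = C(12,2).

Final answer: C(12,2) = 66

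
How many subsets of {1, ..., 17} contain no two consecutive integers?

Let a(n) count such subsets of {1, ..., n}. Either n is excluded (a(n-1) ways) or n is included, forcing n-1 out (a(n-2) ways), so a(n) = a(n-1) + a(n-2) with a(1)=2, a(2)=3.
Computing successive values: a(1)=2, a(2)=3, a(3)=5, a(4)=8, a(5)=13, a(6)=21, a(7)=34, a(8)=55, a(9)=89, a(10)=144, a(11)=233, a(12)=377, a(13)=610, a(14)=987, a(15)=1597, a(16)=2584, a(17)=4181.

Final answer: 4181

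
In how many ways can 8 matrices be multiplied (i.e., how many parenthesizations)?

The structures are counted by the Catalan number C_n. Here n = 8 - 1 = 7.
C_n = (2n)!/(n!(n+1)!), so C_{7} = 14!/(7! x 8!) = C(14,7)/8 = 3432/8.

Final answer: C_{7} = 429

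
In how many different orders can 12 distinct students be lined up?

The number of ways to arrange 12 distinct objects is 12!.

Final answer: 12! = 479001600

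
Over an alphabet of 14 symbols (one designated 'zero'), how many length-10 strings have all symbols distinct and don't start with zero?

First digit: 13 (nonzero). Second: 13 (not first). Third: 12, etc.
Total: 13 x 13 x 12 x 11 x 10 x 9 x 8 x 7 x 6 x 5.

Final answer: 3372969600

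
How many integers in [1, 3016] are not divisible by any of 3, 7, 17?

|div by 3|=1005, |div by 7|=430, |div by 17|=177.
|div by 3&7|=143, |div by 3&17|=59, |div by 7&17|=25, |div by all|=8.
By inclusion-exclusion, divisible by at least one: 1005+430+177-143-59-25+8 = 1393.
Not divisible by any: 3016 - 1393.

Final answer: 1623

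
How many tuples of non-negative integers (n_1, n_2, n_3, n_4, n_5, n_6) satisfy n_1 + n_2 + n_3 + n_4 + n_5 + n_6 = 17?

Stars and bars with 17 stars and 5 bars:
C(17+6-1, 6-1) = C(22,5).

Final answer: C(22,5) = 26334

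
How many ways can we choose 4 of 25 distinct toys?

C(25,4) = 25!/(4! x (25-4)!).

Final answer: C(25,4) = 12650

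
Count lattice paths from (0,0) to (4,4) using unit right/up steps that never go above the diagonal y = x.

Total monotonic paths to (4,4): C(8,4) = 70.
By the reflection principle, paths that go above the diagonal number C(8,5) = 56.
Valid Dyck paths: 70 - 56.
(Check: C(8,4) - C(8,5) = C(8,4)/5, the Catalan number C_{4}.)

Final answer: C_{4} = 14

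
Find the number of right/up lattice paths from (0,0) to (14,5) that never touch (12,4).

Total paths to (14,5): C(19,5) = 11628.
Paths through (12,4): C(16,4) x C(3,1) = 5460.
Avoiding (12,4): 11628 - 5460.

Final answer: 6168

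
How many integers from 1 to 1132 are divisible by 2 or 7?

Multiples of 2: 566. Multiples of 7: 161. Of both (lcm=14): 80.
By inclusion-exclusion: 566 + 161 - 80.

Final answer: 647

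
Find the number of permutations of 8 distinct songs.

The number of ways to arrange 8 distinct objects is 8!.

Final answer: 8! = 40320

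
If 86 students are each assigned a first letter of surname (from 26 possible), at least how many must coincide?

There are 26 possible values for first letter of surname. With 86 students and 26 categories, by pigeonhole: ceiling(86/26).

Final answer: 4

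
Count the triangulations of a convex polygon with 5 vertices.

The structures are counted by the Catalan number C_n. Here n = 5 - 2 = 3.
Using C_0 = 1 and C_(k+1) = C_k x 2(2k+1)/(k+2), build up term by term: C_1=1, C_2=2, C_3=5.

Final answer: C_{3} = 5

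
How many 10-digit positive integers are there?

First digit: 9 choices (1-9). Each of the remaining 9 digits: 10 choices.
Total: 9 x 10^9.

Final answer: 9000000000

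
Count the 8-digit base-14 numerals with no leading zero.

These are the integers in [14^7, 14^8), so the count is 14^8 - 14^7 = 13 x 14^7.

Final answer: 1370375552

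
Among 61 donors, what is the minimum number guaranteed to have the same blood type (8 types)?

There are 8 possible values for blood type (8 types). With 61 donors and 8 categories, by pigeonhole: ceiling(61/8).

Final answer: 8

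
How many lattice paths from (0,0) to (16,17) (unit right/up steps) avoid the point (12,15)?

Total paths to (16,17): C(33,17) = 1166803110.
Paths through (12,15): C(27,15) x C(6,2) = 260757900.
Avoiding (12,15): 1166803110 - 260757900.

Final answer: 906045210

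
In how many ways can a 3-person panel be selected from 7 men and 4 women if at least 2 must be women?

Sum over valid woman counts:
C(4,2)C(7,1) = 42
C(4,3)C(7,0) = 4
Total: 42 + 4.

Final answer: 46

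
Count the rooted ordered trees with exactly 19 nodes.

This is a standard Catalan-number count: the answer is C_n. Here n = 19 - 1 = 18.
C_n = C(2n,n) - C(2n,n+1), so C_{18} = C(36,18) - C(36,19) = 9075135300 - 8597496600.

Final answer: C_{18} = 477638700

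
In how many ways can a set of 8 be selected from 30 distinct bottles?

C(30,8) = 30!/(8! x 22!).

Final answer: \binom{30}{8} = 5852925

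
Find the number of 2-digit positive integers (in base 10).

The leading digit cannot be 0 (9 options); the other 1 digit can be anything (10 options each).
Total: 9 x 10^1.

Final answer: 90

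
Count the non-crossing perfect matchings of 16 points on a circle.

The structures are counted by the Catalan number C_n. Here n = 16/2 = 8.
C_n = C(2n,n)/(n+1), so C_{8} = C(16,8)/9 = 12870/9.

Final answer: C_{8} = 1430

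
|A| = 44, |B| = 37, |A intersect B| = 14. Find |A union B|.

|A union B| = |A| + |B| - |A intersect B| = 44 + 37 - 14.

Final answer: 67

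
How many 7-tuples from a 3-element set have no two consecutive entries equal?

Let g(n) count such strings. g(1) = 3, and each valid string of length n-1 extends in 2 ways (any symbol but the last), so g(n) = 2 g(n-1).
Total: g(7) = 3 x 2^6.

Final answer: 3 x 2^{6} = 192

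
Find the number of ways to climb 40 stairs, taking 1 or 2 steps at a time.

Let f(n) count the ways. The last step is size 1 or 2, so f(n) = f(n-1) + f(n-2) with f(1)=1, f(2)=2.
Building up term by term: f(1)=1, f(2)=2, f(3)=3, f(4)=5, f(5)=8, f(6)=13, f(7)=21, f(8)=34, f(9)=55, f(10)=89, f(11)=144, f(12)=233, f(13)=377, f(14)=610, f(15)=987, f(16)=1597, f(17)=2584, f(18)=4181, f(19)=6765, f(20)=10946, f(21)=17711, f(22)=28657, f(23)=46368, f(24)=75025, f(25)=121393, f(26)=196418, f(27)=317811, f(28)=514229, f(29)=832040, f(30)=1346269, f(31)=2178309, f(32)=3524578, f(33)=5702887, f(34)=9227465, f(35)=14930352, f(36)=24157817, f(37)=39088169, f(38)=63245986, f(39)=102334155, f(40)=165580141.

Final answer: 165580141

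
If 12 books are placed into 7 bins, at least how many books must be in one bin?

By the pigeonhole principle: ceiling(12/7).

Final answer: 2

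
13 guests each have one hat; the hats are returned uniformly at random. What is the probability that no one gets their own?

D(n) = (n-1)(D(n-1) + D(n-2)), D(0)=1, D(1)=0.
Building up: D(2)=1, D(3)=2, D(4)=9, D(5)=44, D(6)=265, D(7)=1854, D(8)=14833, D(9)=133496, D(10)=1334961, D(11)=14684570, D(12)=176214841, D(13)=2290792932.
Total arrangements: 13! = 6227020800.
Probability = D(13)/13! = 63633137/172972800.

Final answer: D(13)/13! = 2290792932/6227020800 = 0.367879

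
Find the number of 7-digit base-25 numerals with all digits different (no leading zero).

First digit: 24 (nonzero). Second: 24 (not first). Third: 23, etc.
Total: 24 x 24 x 23 x 22 x 21 x 20 x 19.

Final answer: 2325818880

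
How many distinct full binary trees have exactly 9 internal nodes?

This is counted by the nth Catalan number C_n. Here n = 9.
C_n = (2n)!/(n!(n+1)!), so C_{9} = 18!/(9! x 10!) = C(18,9)/10 = 48620/10.

Final answer: C_{9} = 4862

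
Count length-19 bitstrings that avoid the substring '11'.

Classify by the final bit: ...0 gives a(n-1) strings, ...01 gives a(n-2) strings. Thus a(n) = a(n-1) + a(n-2) with a(1)=2, a(2)=3.
Iterating the recurrence: a(1)=2, a(2)=3, a(3)=5, a(4)=8, a(5)=13, a(6)=21, a(7)=34, a(8)=55, a(9)=89, a(10)=144, a(11)=233, a(12)=377, a(13)=610, a(14)=987, a(15)=1597, a(16)=2584, a(17)=4181, a(18)=6765, a(19)=10946.

Final answer: 10946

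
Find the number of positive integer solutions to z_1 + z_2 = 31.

Substitute z'_i = z_i - 1 (so z'_i >= 0). Then sum z'_i = 31 - 2 = 29.
Stars and bars: C(29+2-1, 2-1) = C(30,1).

Final answer: C(30,1) = 30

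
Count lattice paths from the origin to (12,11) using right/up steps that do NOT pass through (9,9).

Total paths to (12,11): C(23,11) = 1352078.
Paths through (9,9): C(18,9) x C(5,2) = 486200.
Avoiding (9,9): 1352078 - 486200.

Final answer: 865878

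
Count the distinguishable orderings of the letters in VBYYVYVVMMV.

Letters (B:1, M:2, V:5, Y:3). Total letters: 11.
Permutations = 11!/(5! x 3! x 2!).

Final answer: 27720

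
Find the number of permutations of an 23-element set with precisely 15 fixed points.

Choose which 15 elements are fixed: C(23,15) = 490314.
Derange the remaining 8 using D(j) = (j-1)(D(j-1) + D(j-2)), D(0)=1, D(1)=0: D(2)=1, D(3)=2, D(4)=9, D(5)=44, D(6)=265, D(7)=1854, D(8)=14833.
Total: 490314 x 14833.

Final answer: C(23,15) D(8) = 7272827562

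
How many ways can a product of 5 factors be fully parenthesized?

The structures are counted by the Catalan number C_n. Here n = 5 - 1 = 4.
Using C_0 = 1 and C_(k+1) = C_k x 2(2k+1)/(k+2), build up term by term: C_1=1, C_2=2, C_3=5, C_4=14.

Final answer: C_{4} = 14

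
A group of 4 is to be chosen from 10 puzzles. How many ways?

C(10,4) = 10!/(4! x (10-4)!).

Final answer: C(10,4) = 210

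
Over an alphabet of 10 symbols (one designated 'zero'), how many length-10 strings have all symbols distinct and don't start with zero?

First digit: 9 (nonzero). Second: 9 (not first). Third: 8, etc.
Total: 9 x 9 x 8 x 7 x 6 x 5 x 4 x 3 x 2 x 1.

Final answer: 3265920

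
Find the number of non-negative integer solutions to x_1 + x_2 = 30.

Stars and bars with 30 stars and 1 bars:
C(30+2-1, 2-1) = C(31,1).

Final answer: C(31,1) = 31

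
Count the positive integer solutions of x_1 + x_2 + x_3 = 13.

Substitute x'_i = x_i - 1 (so x'_i >= 0). Then sum x'_i = 13 - 3 = 10.
Stars and bars: C(10+3-1, 3-1) = C(12,2).

Final answer: C(12,2) = 66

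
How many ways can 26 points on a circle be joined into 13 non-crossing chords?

This is a standard Catalan-number count: the answer is C_n. Here n = 26/2 = 13.
C_n = C(2n,n)/(n+1), so C_{13} = C(26,13)/14 = 10400600/14.

Final answer: C_{13} = 742900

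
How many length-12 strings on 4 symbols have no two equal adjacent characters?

First character: 4 choices. Each subsequent: 3 choices (must differ from the previous one).
Total: 4 x 3^11.

Final answer: 4 x 3^{11} = 708588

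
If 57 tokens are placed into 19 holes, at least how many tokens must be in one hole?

By the pigeonhole principle: ceiling(57/19).

Final answer: 3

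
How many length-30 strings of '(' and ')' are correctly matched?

The structures are counted by the Catalan number C_n. Here n = 15 (pairs).
Using C_0 = 1 and C_(k+1) = C_k x 2(2k+1)/(k+2), build up term by term: C_1=1, C_2=2, C_3=5, C_4=14, C_5=42, C_6=132, C_7=429, C_8=1430, C_9=4862, C_10=16796, C_11=58786, C_12=208012, C_13=742900, C_14=2674440, C_15=9694845.

Final answer: C_{15} = 9694845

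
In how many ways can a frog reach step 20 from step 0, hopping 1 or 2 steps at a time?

Let f(n) be the number of climbs. Removing the last move (1 or 2 steps) gives f(n) = f(n-1) + f(n-2); base cases f(1)=1, f(2)=2.
Building up term by term: f(1)=1, f(2)=2, f(3)=3, f(4)=5, f(5)=8, f(6)=13, f(7)=21, f(8)=34, f(9)=55, f(10)=89, f(11)=144, f(12)=233, f(13)=377, f(14)=610, f(15)=987, f(16)=1597, f(17)=2584, f(18)=4181, f(19)=6765, f(20)=10946.

Final answer: 10946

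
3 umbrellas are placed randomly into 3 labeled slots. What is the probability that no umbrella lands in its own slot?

Use the recurrence D(n) = (n-1)(D(n-1) + D(n-2)) with D(0)=1, D(1)=0.
Building up: D(2)=1, D(3)=2.
Total arrangements: 3! = 6.
Probability = D(3)/3! = 1/3.

Final answer: D(3)/3! = 2/6 = 0.333333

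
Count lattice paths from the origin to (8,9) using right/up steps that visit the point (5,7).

Paths (0,0)->(5,7): C(12,7) = 792.
Paths (5,7)->(8,9): C(5,2) = 10.
By multiplication principle: 792 x 10.

Final answer: 7920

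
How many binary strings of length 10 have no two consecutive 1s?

A valid string ends in 0 (append to any length-(n-1) valid string) or in 01 (append to any length-(n-2) valid string), so a(n) = a(n-1) + a(n-2) with a(1)=2, a(2)=3.
Building up term by term: a(1)=2, a(2)=3, a(3)=5, a(4)=8, a(5)=13, a(6)=21, a(7)=34, a(8)=55, a(9)=89, a(10)=144.

Final answer: 144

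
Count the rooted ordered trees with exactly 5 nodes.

This is a standard Catalan-number count: the answer is C_n. Here n = 5 - 1 = 4.
C_n = C(2n,n) - C(2n,n+1), so C_{4} = C(8,4) - C(8,5) = 70 - 56.

Final answer: C_{4} = 14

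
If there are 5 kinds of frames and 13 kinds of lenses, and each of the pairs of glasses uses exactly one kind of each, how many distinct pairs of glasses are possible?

By the multiplication principle: 5 x 13.

Final answer: 65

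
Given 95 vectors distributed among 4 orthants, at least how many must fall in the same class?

By pigeonhole with 95 objects and 4 categories: ceiling(95/4).

Final answer: 24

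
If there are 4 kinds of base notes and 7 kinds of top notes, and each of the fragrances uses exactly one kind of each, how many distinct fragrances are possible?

By the multiplication principle: 4 x 7.

Final answer: 28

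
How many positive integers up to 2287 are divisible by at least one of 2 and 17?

Multiples of 2: 1143. Multiples of 17: 134. Of both (lcm=34): 67.
By inclusion-exclusion: 1143 + 134 - 67.

Final answer: 1210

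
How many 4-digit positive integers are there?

First digit: 9 choices (1-9). Each of the remaining 3 digits: 10 choices.
Total: 9 x 10^3.

Final answer: 9000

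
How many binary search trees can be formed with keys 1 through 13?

This is a standard Catalan-number count: the answer is C_n. Here n = 13.
C_n = (2n)!/(n!(n+1)!), so C_{13} = 26!/(13! x 14!) = C(26,13)/14 = 10400600/14.

Final answer: C_{13} = 742900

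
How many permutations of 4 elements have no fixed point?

D(n) = (n-1)(D(n-1) + D(n-2)), D(0)=1, D(1)=0.
Building up: D(2)=1, D(3)=2.
D(4) = 3 x (D(3) + D(2)) = 3 x (2 + 1).

Final answer: D(4) = 9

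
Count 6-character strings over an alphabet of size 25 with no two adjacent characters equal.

Let g(n) count such strings. g(1) = 25, and each valid string of length n-1 extends in 24 ways (any symbol but the last), so g(n) = 24 g(n-1).
Total: g(6) = 25 x 24^5.

Final answer: 25 x 24^{5} = 199065600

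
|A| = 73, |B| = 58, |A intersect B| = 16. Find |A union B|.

|A union B| = |A| + |B| - |A intersect B| = 73 + 58 - 16.

Final answer: 115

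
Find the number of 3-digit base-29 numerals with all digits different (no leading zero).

The leading digit has 28 choices (anything but zero); the next has 28 (anything but the first), then 27, and so on, one fewer each time.
Total: 28 x 28 x 27.

Final answer: 21168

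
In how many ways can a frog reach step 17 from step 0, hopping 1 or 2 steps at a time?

Condition on the final move: it is a 1-step (f(n-1) ways to get there) or a 2-step (f(n-2) ways), so f(n) = f(n-1) + f(n-2), with f(1)=1, f(2)=2.
Computing successive values: f(1)=1, f(2)=2, f(3)=3, f(4)=5, f(5)=8, f(6)=13, f(7)=21, f(8)=34, f(9)=55, f(10)=89, f(11)=144, f(12)=233, f(13)=377, f(14)=610, f(15)=987, f(16)=1597, f(17)=2584.

Final answer: 2584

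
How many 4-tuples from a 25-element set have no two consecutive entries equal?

First character: 25 choices. Each subsequent: 24 choices (must differ from the previous one).
Total: 25 x 24^3.

Final answer: 25 x 24^{3} = 345600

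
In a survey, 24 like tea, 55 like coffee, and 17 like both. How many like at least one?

|A union B| = |A| + |B| - |A intersect B| = 24 + 55 - 17.

Final answer: 62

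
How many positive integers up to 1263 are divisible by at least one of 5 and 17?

Multiples of 5: 252. Multiples of 17: 74. Of both (lcm=85): 14.
By inclusion-exclusion: 252 + 74 - 14.

Final answer: 312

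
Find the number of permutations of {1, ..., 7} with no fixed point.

Use the recurrence D(n) = (n-1)(D(n-1) + D(n-2)) with D(0)=1, D(1)=0.
D(2) = 1 x (0 + 1) = 1
D(3) = 2 x (1 + 0) = 2
D(4) = 3 x (2 + 1) = 9
D(5) = 4 x (9 + 2) = 44
D(6) = 5 x (44 + 9) = 265
D(7) = 6 x (D(6) + D(5)) = 6 x (265 + 44)

Final answer: D(7) = 1854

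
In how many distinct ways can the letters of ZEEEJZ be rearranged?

Letters (E:3, J:1, Z:2). Total letters: 6.
Permutations = 6!/(3! x 2!).

Final answer: 60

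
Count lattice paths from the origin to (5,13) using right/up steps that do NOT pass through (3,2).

Total paths to (5,13): C(18,13) = 8568.
Paths through (3,2): C(5,2) x C(13,11) = 780.
Avoiding (3,2): 8568 - 780.

Final answer: 7788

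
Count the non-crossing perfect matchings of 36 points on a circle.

The structures are counted by the Catalan number C_n. Here n = 36/2 = 18.
C_n = C(2n,n) - C(2n,n+1), so C_{18} = C(36,18) - C(36,19) = 9075135300 - 8597496600.

Final answer: C_{18} = 477638700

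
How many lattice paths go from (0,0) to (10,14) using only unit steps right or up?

Each path has 10 right steps and 14 up steps in some order (24 steps total).
Choose which 14 of the 24 steps are up: C(24,14).

Final answer: C(24,14) = 1961256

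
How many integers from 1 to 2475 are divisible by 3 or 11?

Multiples of 3: 825. Multiples of 11: 225. Of both (lcm=33): 75.
By inclusion-exclusion: 825 + 225 - 75.

Final answer: 975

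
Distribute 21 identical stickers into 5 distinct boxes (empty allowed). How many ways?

Stars and bars: C(n+k-1, k-1) = C(25,4).

Final answer: C(25,4) = 12650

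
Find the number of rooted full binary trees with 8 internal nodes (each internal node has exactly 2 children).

This is a standard Catalan-number count: the answer is C_n. Here n = 8.
Using C_0 = 1 and C_(k+1) = C_k x 2(2k+1)/(k+2), build up term by term: C_1=1, C_2=2, C_3=5, C_4=14, C_5=42, C_6=132, C_7=429, C_8=1430.

Final answer: C_{8} = 1430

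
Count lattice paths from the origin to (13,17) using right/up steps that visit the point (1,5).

Paths (0,0)->(1,5): C(6,5) = 6.
Paths (1,5)->(13,17): C(24,12) = 2704156.
By multiplication principle: 6 x 2704156.

Final answer: 16224936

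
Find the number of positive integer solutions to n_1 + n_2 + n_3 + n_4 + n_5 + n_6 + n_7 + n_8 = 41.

Substitute n'_i = n_i - 1 (so n'_i >= 0). Then sum n'_i = 41 - 8 = 33.
Stars and bars: C(33+8-1, 8-1) = C(40,7).

Final answer: C(40,7) = 18643560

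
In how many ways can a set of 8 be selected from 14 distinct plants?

C(14,8) = 14!/(8! x (14-8)!).

Final answer: C(14,8) = 3003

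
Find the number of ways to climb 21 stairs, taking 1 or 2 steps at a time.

Condition on the final move: it is a 1-step (f(n-1) ways to get there) or a 2-step (f(n-2) ways), so f(n) = f(n-1) + f(n-2), with f(1)=1, f(2)=2.
Building up term by term: f(1)=1, f(2)=2, f(3)=3, f(4)=5, f(5)=8, f(6)=13, f(7)=21, f(8)=34, f(9)=55, f(10)=89, f(11)=144, f(12)=233, f(13)=377, f(14)=610, f(15)=987, f(16)=1597, f(17)=2584, f(18)=4181, f(19)=6765, f(20)=10946, f(21)=17711.

Final answer: 17711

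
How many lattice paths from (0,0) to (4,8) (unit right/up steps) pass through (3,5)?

Paths (0,0)->(3,5): C(8,5) = 56.
Paths (3,5)->(4,8): C(4,3) = 4.
By multiplication principle: 56 x 4.

Final answer: 224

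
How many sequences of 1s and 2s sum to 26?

Let f(n) count the ways. The last step is size 1 or 2, so f(n) = f(n-1) + f(n-2) with f(1)=1, f(2)=2.
Computing successive values: f(1)=1, f(2)=2, f(3)=3, f(4)=5, f(5)=8, f(6)=13, f(7)=21, f(8)=34, f(9)=55, f(10)=89, f(11)=144, f(12)=233, f(13)=377, f(14)=610, f(15)=987, f(16)=1597, f(17)=2584, f(18)=4181, f(19)=6765, f(20)=10946, f(21)=17711, f(22)=28657, f(23)=46368, f(24)=75025, f(25)=121393, f(26)=196418.

Final answer: 196418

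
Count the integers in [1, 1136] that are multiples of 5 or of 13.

Multiples of 5: 227. Multiples of 13: 87. Of both (lcm=65): 17.
By inclusion-exclusion: 227 + 87 - 17.

Final answer: 297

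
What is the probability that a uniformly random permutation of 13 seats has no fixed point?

Derangements satisfy D(n) = (n-1)(D(n-1) + D(n-2)), starting from D(0)=1, D(1)=0.
Building up: D(2)=1, D(3)=2, D(4)=9, D(5)=44, D(6)=265, D(7)=1854, D(8)=14833, D(9)=133496, D(10)=1334961, D(11)=14684570, D(12)=176214841, D(13)=2290792932.
Total arrangements: 13! = 6227020800.
Probability = D(13)/13! = 63633137/172972800.

Final answer: D(13)/13! = 2290792932/6227020800 = 0.367879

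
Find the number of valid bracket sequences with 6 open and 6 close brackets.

The structures are counted by the Catalan number C_n. Here n = 6 (pairs).
C_n = C(2n,n) - C(2n,n+1), so C_{6} = C(12,6) - C(12,7) = 924 - 792.

Final answer: C_{6} = 132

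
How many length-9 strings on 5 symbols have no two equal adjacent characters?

Let g(n) count such strings. g(1) = 5, and each valid string of length n-1 extends in 4 ways (any symbol but the last), so g(n) = 4 g(n-1).
Total: g(9) = 5 x 4^8.

Final answer: 5 x 4^{8} = 327680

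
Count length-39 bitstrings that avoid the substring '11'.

A valid string ends in 0 (append to any length-(n-1) valid string) or in 01 (append to any length-(n-2) valid string), so a(n) = a(n-1) + a(n-2) with a(1)=2, a(2)=3.
Building up term by term: a(1)=2, a(2)=3, a(3)=5, a(4)=8, a(5)=13, a(6)=21, a(7)=34, a(8)=55, a(9)=89, a(10)=144, a(11)=233, a(12)=377, a(13)=610, a(14)=987, a(15)=1597, a(16)=2584, a(17)=4181, a(18)=6765, a(19)=10946, a(20)=17711, a(21)=28657, a(22)=46368, a(23)=75025, a(24)=121393, a(25)=196418, a(26)=317811, a(27)=514229, a(28)=832040, a(29)=1346269, a(30)=2178309, a(31)=3524578, a(32)=5702887, a(33)=9227465, a(34)=14930352, a(35)=24157817, a(36)=39088169, a(37)=63245986, a(38)=102334155, a(39)=165580141.

Final answer: 165580141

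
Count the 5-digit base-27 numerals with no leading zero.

Leading digit: 26 options (nonzero). Other 4 digit(s): 27 options each.
Total: 26 x 27^4.

Final answer: 13817466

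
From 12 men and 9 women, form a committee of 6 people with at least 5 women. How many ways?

Sum over valid woman counts:
C(9,5)C(12,1) = 1512
C(9,6)C(12,0) = 84
Total: 1512 + 84.

Final answer: 1596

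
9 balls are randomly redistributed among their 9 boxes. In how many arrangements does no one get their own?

Use the recurrence D(n) = (n-1)(D(n-1) + D(n-2)) with D(0)=1, D(1)=0.
D(2) = 1 x (0 + 1) = 1
D(3) = 2 x (1 + 0) = 2
D(4) = 3 x (2 + 1) = 9
D(5) = 4 x (9 + 2) = 44
D(6) = 5 x (44 + 9) = 265
D(7) = 6 x (265 + 44) = 1854
D(8) = 7 x (1854 + 265) = 14833
D(9) = 8 x (D(8) + D(7)) = 8 x (14833 + 1854)

Final answer: D(9) = 133496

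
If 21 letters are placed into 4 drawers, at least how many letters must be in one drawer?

By the pigeonhole principle: ceiling(21/4).

Final answer: 6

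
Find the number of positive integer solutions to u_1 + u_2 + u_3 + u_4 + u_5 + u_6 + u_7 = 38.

Substitute u'_i = u_i - 1 (so u'_i >= 0). Then sum u'_i = 38 - 7 = 31.
Stars and bars: C(31+7-1, 7-1) = C(37,6).

Final answer: C(37,6) = 2324784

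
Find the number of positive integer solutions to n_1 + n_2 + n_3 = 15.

Substitute n'_i = n_i - 1 (so n'_i >= 0). Then sum n'_i = 15 - 3 = 12.
Stars and bars: C(12+3-1, 3-1) = C(14,2).

Final answer: C(14,2) = 91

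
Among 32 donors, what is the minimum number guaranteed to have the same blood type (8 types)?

There are 8 possible values for blood type (8 types). With 32 donors and 8 categories, by pigeonhole: ceiling(32/8).

Final answer: 4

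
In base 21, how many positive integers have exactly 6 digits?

Leading digit: 20 options (nonzero). Other 5 digit(s): 21 options each.
Total: 20 x 21^5.

Final answer: 81682020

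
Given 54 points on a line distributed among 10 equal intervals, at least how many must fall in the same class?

By pigeonhole with 54 objects and 10 categories: ceiling(54/10).

Final answer: 6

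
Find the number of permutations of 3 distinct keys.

The number of ways to arrange 3 distinct objects is 3!.

Final answer: 3! = 6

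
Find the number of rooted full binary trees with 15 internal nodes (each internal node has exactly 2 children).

The structures are counted by the Catalan number C_n. Here n = 15.
C_n = C(2n,n)/(n+1), so C_{15} = C(30,15)/16 = 155117520/16.

Final answer: C_{15} = 9694845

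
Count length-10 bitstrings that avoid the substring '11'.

Classify by the final bit: ...0 gives a(n-1) strings, ...01 gives a(n-2) strings. Thus a(n) = a(n-1) + a(n-2) with a(1)=2, a(2)=3.
Iterating the recurrence: a(1)=2, a(2)=3, a(3)=5, a(4)=8, a(5)=13, a(6)=21, a(7)=34, a(8)=55, a(9)=89, a(10)=144.

Final answer: 144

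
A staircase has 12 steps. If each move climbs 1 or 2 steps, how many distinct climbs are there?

Let f(n) be the number of climbs. Removing the last move (1 or 2 steps) gives f(n) = f(n-1) + f(n-2); base cases f(1)=1, f(2)=2.
Iterating the recurrence: f(1)=1, f(2)=2, f(3)=3, f(4)=5, f(5)=8, f(6)=13, f(7)=21, f(8)=34, f(9)=55, f(10)=89, f(11)=144, f(12)=233.

Final answer: 233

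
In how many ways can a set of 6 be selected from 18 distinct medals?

C(18,6) = 18!/(6! x 12!).

Final answer: \binom{18}{6} = 18564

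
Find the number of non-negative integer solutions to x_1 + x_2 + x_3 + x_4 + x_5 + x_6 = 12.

Stars and bars with 12 stars and 5 bars:
C(12+6-1, 6-1) = C(17,5).

Final answer: C(17,5) = 6188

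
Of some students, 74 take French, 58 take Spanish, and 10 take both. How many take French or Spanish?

|A union B| = |A| + |B| - |A intersect B| = 74 + 58 - 10.

Final answer: 122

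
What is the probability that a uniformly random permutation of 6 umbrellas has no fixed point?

Derangements satisfy D(n) = (n-1)(D(n-1) + D(n-2)), starting from D(0)=1, D(1)=0.
Building up: D(2)=1, D(3)=2, D(4)=9, D(5)=44, D(6)=265.
Total arrangements: 6! = 720.
Probability = D(6)/6! = 53/144.

Final answer: D(6)/6! = 265/720 = 0.368056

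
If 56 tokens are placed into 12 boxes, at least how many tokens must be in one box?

By the pigeonhole principle: ceiling(56/12).

Final answer: 5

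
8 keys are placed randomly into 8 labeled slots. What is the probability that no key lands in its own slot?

Derangements satisfy D(n) = (n-1)(D(n-1) + D(n-2)), starting from D(0)=1, D(1)=0.
Building up: D(2)=1, D(3)=2, D(4)=9, D(5)=44, D(6)=265, D(7)=1854, D(8)=14833.
Total arrangements: 8! = 40320.
Probability = D(8)/8! = 2119/5760.

Final answer: D(8)/8! = 14833/40320 = 0.367882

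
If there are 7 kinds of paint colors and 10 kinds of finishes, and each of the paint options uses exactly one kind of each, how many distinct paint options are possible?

By the multiplication principle: 7 x 10.

Final answer: 70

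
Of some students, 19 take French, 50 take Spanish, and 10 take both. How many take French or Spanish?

|A union B| = |A| + |B| - |A intersect B| = 19 + 50 - 10.

Final answer: 59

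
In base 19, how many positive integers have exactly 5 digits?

Leading digit: 18 options (nonzero). Other 4 digit(s): 19 options each.
Total: 18 x 19^4.

Final answer: 2345778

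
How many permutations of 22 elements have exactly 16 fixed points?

Choose which 16 elements are fixed: C(22,16) = 74613.
Derange the remaining 6 using D(j) = (j-1)(D(j-1) + D(j-2)), D(0)=1, D(1)=0: D(2)=1, D(3)=2, D(4)=9, D(5)=44, D(6)=265.
Total: 74613 x 265.

Final answer: C(22,16) D(6) = 19772445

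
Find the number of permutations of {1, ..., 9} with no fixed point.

Derangements satisfy D(n) = (n-1)(D(n-1) + D(n-2)), starting from D(0)=1, D(1)=0.
D(2) = 1 x (0 + 1) = 1
D(3) = 2 x (1 + 0) = 2
D(4) = 3 x (2 + 1) = 9
D(5) = 4 x (9 + 2) = 44
D(6) = 5 x (44 + 9) = 265
D(7) = 6 x (265 + 44) = 1854
D(8) = 7 x (1854 + 265) = 14833
D(9) = 8 x (D(8) + D(7)) = 8 x (14833 + 1854)

Final answer: D(9) = 133496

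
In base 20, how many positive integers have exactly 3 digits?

In base 20, the leading digit has 19 choices (1..19); each of the remaining 2 digits has 20 choices.
Total: 19 x 20^2.

Final answer: 7600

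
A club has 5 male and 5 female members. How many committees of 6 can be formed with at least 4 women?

Sum over valid woman counts:
C(5,4)C(5,2) = 50
C(5,5)C(5,1) = 5
Total: 50 + 5.

Final answer: 55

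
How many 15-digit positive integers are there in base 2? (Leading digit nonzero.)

These are the integers in [2^14, 2^15), so the count is 2^15 - 2^14 = 1 x 2^14.

Final answer: 16384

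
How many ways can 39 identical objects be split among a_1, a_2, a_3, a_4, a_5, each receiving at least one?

Substitute a'_i = a_i - 1 (so a'_i >= 0). Then sum a'_i = 39 - 5 = 34.
Stars and bars: C(34+5-1, 5-1) = C(38,4).

Final answer: C(38,4) = 73815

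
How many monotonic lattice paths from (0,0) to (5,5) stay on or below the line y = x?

Total monotonic paths to (5,5): C(10,5) = 252.
By the reflection principle, paths that go above the diagonal number C(10,6) = 210.
Valid Dyck paths: 252 - 210.
(Equivalently, C_{5} = C(10,5)/6 = 252/6.)

Final answer: C_{5} = 42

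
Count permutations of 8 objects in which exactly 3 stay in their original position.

Choose which 3 elements are fixed: C(8,3) = 56.
Derange the remaining 5 using D(j) = (j-1)(D(j-1) + D(j-2)), D(0)=1, D(1)=0: D(2)=1, D(3)=2, D(4)=9, D(5)=44.
Total: 56 x 44.

Final answer: C(8,3) D(5) = 2464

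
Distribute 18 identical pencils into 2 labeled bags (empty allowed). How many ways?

Stars and bars: C(n+k-1, k-1) = C(19,1).

Final answer: C(19,1) = 19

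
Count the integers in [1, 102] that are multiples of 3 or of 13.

Multiples of 3: 34. Multiples of 13: 7. Of both (lcm=39): 2.
By inclusion-exclusion: 34 + 7 - 2.

Final answer: 39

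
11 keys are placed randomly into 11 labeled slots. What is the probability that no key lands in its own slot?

Use the recurrence D(n) = (n-1)(D(n-1) + D(n-2)) with D(0)=1, D(1)=0.
Building up: D(2)=1, D(3)=2, D(4)=9, D(5)=44, D(6)=265, D(7)=1854, D(8)=14833, D(9)=133496, D(10)=1334961, D(11)=14684570.
Total arrangements: 11! = 39916800.
Probability = D(11)/11! = 1468457/3991680.

Final answer: D(11)/11! = 14684570/39916800 = 0.367879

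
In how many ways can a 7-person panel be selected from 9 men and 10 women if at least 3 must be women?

Sum over valid woman counts:
C(10,3)C(9,4) = 15120
C(10,4)C(9,3) = 17640
C(10,5)C(9,2) = 9072
C(10,6)C(9,1) = 1890
C(10,7)C(9,0) = 120
Total: 15120 + 17640 + 9072 + 1890 + 120.

Final answer: 43842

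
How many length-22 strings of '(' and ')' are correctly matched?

This is a standard Catalan-number count: the answer is C_n. Here n = 11 (pairs).
C_n = (2n)!/(n!(n+1)!), so C_{11} = 22!/(11! x 12!) = C(22,11)/12 = 705432/12.

Final answer: C_{11} = 58786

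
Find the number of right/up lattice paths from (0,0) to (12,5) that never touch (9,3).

Total paths to (12,5): C(17,5) = 6188.
Paths through (9,3): C(12,3) x C(5,2) = 2200.
Avoiding (9,3): 6188 - 2200.

Final answer: 3988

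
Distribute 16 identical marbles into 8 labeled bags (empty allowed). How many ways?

Stars and bars: C(n+k-1, k-1) = C(23,7).

Final answer: C(23,7) = 245157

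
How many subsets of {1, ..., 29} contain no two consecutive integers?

Let a(n) count such subsets of {1, ..., n}. Either n is excluded (a(n-1) ways) or n is included, forcing n-1 out (a(n-2) ways), so a(n) = a(n-1) + a(n-2) with a(1)=2, a(2)=3.
Computing successive values: a(1)=2, a(2)=3, a(3)=5, a(4)=8, a(5)=13, a(6)=21, a(7)=34, a(8)=55, a(9)=89, a(10)=144, a(11)=233, a(12)=377, a(13)=610, a(14)=987, a(15)=1597, a(16)=2584, a(17)=4181, a(18)=6765, a(19)=10946, a(20)=17711, a(21)=28657, a(22)=46368, a(23)=75025, a(24)=121393, a(25)=196418, a(26)=317811, a(27)=514229, a(28)=832040, a(29)=1346269.

Final answer: 1346269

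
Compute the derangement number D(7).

D(n) = (n-1)(D(n-1) + D(n-2)), D(0)=1, D(1)=0.
Building up: D(2)=1, D(3)=2, D(4)=9, D(5)=44, D(6)=265.
D(7) = 6 x (D(6) + D(5)) = 6 x (265 + 44).

Final answer: D(7) = 1854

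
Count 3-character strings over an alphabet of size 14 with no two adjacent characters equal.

Let g(n) count such strings. g(1) = 14, and each valid string of length n-1 extends in 13 ways (any symbol but the last), so g(n) = 13 g(n-1).
Total: g(3) = 14 x 13^2.

Final answer: 14 x 13^{2} = 2366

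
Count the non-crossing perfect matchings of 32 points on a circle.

This is a standard Catalan-number count: the answer is C_n. Here n = 32/2 = 16.
C_n = C(2n,n)/(n+1), so C_{16} = C(32,16)/17 = 601080390/17.

Final answer: C_{16} = 35357670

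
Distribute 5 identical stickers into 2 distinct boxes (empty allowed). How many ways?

Stars and bars: C(n+k-1, k-1) = C(6,1).

Final answer: C(6,1) = 6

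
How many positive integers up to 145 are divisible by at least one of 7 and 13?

Multiples of 7: 20. Multiples of 13: 11. Of both (lcm=91): 1.
By inclusion-exclusion: 20 + 11 - 1.

Final answer: 30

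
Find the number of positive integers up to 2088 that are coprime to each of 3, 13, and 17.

|div by 3|=696, |div by 13|=160, |div by 17|=122.
|div by 3&13|=53, |div by 3&17|=40, |div by 13&17|=9, |div by all|=3.
By inclusion-exclusion, divisible by at least one: 696+160+122-53-40-9+3 = 879.
Not divisible by any: 2088 - 879.

Final answer: 1209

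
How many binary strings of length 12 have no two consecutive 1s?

Classify by the final bit: ...0 gives a(n-1) strings, ...01 gives a(n-2) strings. Thus a(n) = a(n-1) + a(n-2) with a(1)=2, a(2)=3.
Computing successive values: a(1)=2, a(2)=3, a(3)=5, a(4)=8, a(5)=13, a(6)=21, a(7)=34, a(8)=55, a(9)=89, a(10)=144, a(11)=233, a(12)=377.

Final answer: 377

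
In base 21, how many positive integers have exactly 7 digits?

Leading digit: 20 options (nonzero). Other 6 digit(s): 21 options each.
Total: 20 x 21^6.

Final answer: 1715322420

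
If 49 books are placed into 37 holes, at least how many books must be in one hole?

By the pigeonhole principle: ceiling(49/37).

Final answer: 2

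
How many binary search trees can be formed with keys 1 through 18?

This is counted by the nth Catalan number C_n. Here n = 18.
C_n = C(2n,n) - C(2n,n+1), so C_{18} = C(36,18) - C(36,19) = 9075135300 - 8597496600.

Final answer: C_{18} = 477638700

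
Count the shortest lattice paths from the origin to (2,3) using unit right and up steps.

Each path has 2 right steps and 3 up steps in some order (5 steps total).
Choose which 3 of the 5 steps are up: C(5,3).

Final answer: C(5,3) = 10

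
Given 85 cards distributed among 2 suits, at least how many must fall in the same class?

By pigeonhole with 85 objects and 2 categories: ceiling(85/2).

Final answer: 43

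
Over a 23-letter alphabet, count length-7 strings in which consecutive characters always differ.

Let g(n) count such strings. g(1) = 23, and each valid string of length n-1 extends in 22 ways (any symbol but the last), so g(n) = 22 g(n-1).
Total: g(7) = 23 x 22^6.

Final answer: 23 x 22^{6} = 2607737792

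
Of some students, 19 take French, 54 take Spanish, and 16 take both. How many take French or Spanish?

|A union B| = |A| + |B| - |A intersect B| = 19 + 54 - 16.

Final answer: 57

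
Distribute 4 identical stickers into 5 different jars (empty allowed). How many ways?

Stars and bars: C(n+k-1, k-1) = C(8,4).

Final answer: C(8,4) = 70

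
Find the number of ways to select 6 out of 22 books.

C(22,6) = 22!/(6! x (22-6)!).

Final answer: C(22,6) = 74613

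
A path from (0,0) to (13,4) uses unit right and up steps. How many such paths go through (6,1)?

Paths (0,0)->(6,1): C(7,1) = 7.
Paths (6,1)->(13,4): C(10,3) = 120.
By multiplication principle: 7 x 120.

Final answer: 840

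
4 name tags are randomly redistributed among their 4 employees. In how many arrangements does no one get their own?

Use the recurrence D(n) = (n-1)(D(n-1) + D(n-2)) with D(0)=1, D(1)=0.
D(2) = 1 x (0 + 1) = 1
D(3) = 2 x (1 + 0) = 2
D(4) = 3 x (D(3) + D(2)) = 3 x (2 + 1)

Final answer: D(4) = 9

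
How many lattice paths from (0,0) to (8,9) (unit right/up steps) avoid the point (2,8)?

Total paths to (8,9): C(17,9) = 24310.
Paths through (2,8): C(10,8) x C(7,1) = 315.
Avoiding (2,8): 24310 - 315.

Final answer: 23995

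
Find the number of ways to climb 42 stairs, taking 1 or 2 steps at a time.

Let f(n) count the ways. The last step is size 1 or 2, so f(n) = f(n-1) + f(n-2) with f(1)=1, f(2)=2.
Computing successive values: f(1)=1, f(2)=2, f(3)=3, f(4)=5, f(5)=8, f(6)=13, f(7)=21, f(8)=34, f(9)=55, f(10)=89, f(11)=144, f(12)=233, f(13)=377, f(14)=610, f(15)=987, f(16)=1597, f(17)=2584, f(18)=4181, f(19)=6765, f(20)=10946, f(21)=17711, f(22)=28657, f(23)=46368, f(24)=75025, f(25)=121393, f(26)=196418, f(27)=317811, f(28)=514229, f(29)=832040, f(30)=1346269, f(31)=2178309, f(32)=3524578, f(33)=5702887, f(34)=9227465, f(35)=14930352, f(36)=24157817, f(37)=39088169, f(38)=63245986, f(39)=102334155, f(40)=165580141, f(41)=267914296, f(42)=433494437.

Final answer: 433494437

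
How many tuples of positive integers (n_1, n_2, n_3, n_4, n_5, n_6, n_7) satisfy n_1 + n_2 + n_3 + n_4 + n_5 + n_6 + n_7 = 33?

Substitute n'_i = n_i - 1 (so n'_i >= 0). Then sum n'_i = 33 - 7 = 26.
Stars and bars: C(26+7-1, 7-1) = C(32,6).

Final answer: C(32,6) = 906192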